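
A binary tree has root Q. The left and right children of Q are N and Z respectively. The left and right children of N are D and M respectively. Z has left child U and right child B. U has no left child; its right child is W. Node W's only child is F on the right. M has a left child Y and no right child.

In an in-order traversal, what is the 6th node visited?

U

In-order visits the left subtree, then the node, then the right subtree.
At Q: go left to N.
  At N: go left to D.
    D is a leaf — visit D.
  Visit N.
  At N: go right to M.
    At M: go left to Y.
      Y is a leaf — visit Y.
    Visit M.
    At M: no right child.
Visit Q.
At Q: go right to Z.
  At Z: go left to U.
    At U: no left child.
    Visit U.
    At U: go right to W.
      At W: no left child.
      Visit W.
      At W: go right to F.
        F is a leaf — visit F.
  Visit Z.
  At Z: go right to B.
    B is a leaf — visit B.
Full in-order sequence: D, N, Y, M, Q, U, W, F, Z, B.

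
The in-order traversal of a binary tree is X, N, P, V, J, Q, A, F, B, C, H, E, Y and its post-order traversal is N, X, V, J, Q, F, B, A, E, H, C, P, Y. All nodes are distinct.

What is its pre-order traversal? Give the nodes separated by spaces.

The last element of post-order is the root; it splits in-order into left and right subtrees.
Root Y: left subtree has 12 nodes {X, N, P, V, J, Q, A, F, B, C, H, E}, right has 0 { }.
  Root P: left subtree has 2 nodes {X, N}, right has 9 {V, J, Q, A, F, B, C, H, E}.
    Root X: left subtree has 0 nodes { }, right has 1 {N}.
    Root C: left subtree has 6 nodes {V, J, Q, A, F, B}, right has 2 {H, E}.
      Root A: left subtree has 3 nodes {V, J, Q}, right has 2 {F, B}.
        Root Q: left subtree has 2 nodes {V, J}, right has 0 { }.
          Root J: left subtree has 1 node {V}, right has 0 { }.
        Root B: left subtree has 1 node {F}, right has 0 { }.
      Root H: left subtree has 0 nodes { }, right has 1 {E}.

Y P X N C A Q J V B F H E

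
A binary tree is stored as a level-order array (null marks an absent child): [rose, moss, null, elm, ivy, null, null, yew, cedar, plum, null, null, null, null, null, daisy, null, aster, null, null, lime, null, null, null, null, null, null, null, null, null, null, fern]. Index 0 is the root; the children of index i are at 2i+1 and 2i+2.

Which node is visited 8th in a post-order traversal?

Post-order visits the left subtree, then the right subtree, then the node.
At rose: go left to moss.
  At moss: go left to elm.
    At elm: go left to yew.
      At yew: go left to daisy.
        At daisy: go left to fern.
          fern is a leaf — visit fern.
        At daisy: no right child.
        Visit daisy.
      At yew: no right child.
      Visit yew.
    At elm: go right to cedar.
      At cedar: go left to aster.
        aster is a leaf — visit aster.
      At cedar: no right child.
      Visit cedar.
    Visit elm.
  At moss: go right to ivy.
    At ivy: go left to plum.
      At plum: no left child.
      At plum: go right to lime.
        lime is a leaf — visit lime.
      Visit plum.
    At ivy: no right child.
    Visit ivy.
  Visit moss.
At rose: no right child.
Visit rose.
Full post-order sequence: fern, daisy, yew, aster, cedar, elm, lime, plum, ivy, moss, rose.

plum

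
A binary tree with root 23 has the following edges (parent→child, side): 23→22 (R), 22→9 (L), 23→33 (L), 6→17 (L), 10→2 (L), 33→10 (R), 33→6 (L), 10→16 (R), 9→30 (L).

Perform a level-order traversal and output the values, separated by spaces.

Level-order visits nodes level by level from the root, left to right within each level.
Level 0: 23
Level 1: 33, 22
Level 2: 6, 10, 9
Level 3: 17, 2, 16, 30

23 33 22 6 10 9 17 2 16 30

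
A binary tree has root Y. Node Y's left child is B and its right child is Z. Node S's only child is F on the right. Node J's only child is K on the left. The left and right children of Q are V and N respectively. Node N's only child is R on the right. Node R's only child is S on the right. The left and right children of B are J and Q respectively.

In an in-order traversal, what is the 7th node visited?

In-order visits the left subtree, then the node, then the right subtree.
At Y: go left to B.
  At B: go left to J.
    At J: go left to K.
      K is a leaf — visit K.
    Visit J.
    At J: no right child.
  Visit B.
  At B: go right to Q.
    At Q: go left to V.
      V is a leaf — visit V.
    Visit Q.
    At Q: go right to N.
      At N: no left child.
      Visit N.
      At N: go right to R.
        At R: no left child.
        Visit R.
        At R: go right to S.
          At S: no left child.
          Visit S.
          At S: go right to F.
            F is a leaf — visit F.
Visit Y.
At Y: go right to Z.
  Z is a leaf — visit Z.
Full in-order sequence: K, J, B, V, Q, N, R, S, F, Y, Z.

R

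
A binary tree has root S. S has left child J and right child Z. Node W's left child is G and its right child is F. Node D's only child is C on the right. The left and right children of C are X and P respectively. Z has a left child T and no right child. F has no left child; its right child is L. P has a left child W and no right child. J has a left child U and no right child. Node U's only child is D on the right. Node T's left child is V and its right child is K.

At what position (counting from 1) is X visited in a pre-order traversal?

6

Pre-order visits the node, then its left subtree, then its right subtree.
Visit S.
At S: go left to J.
  Visit J.
  At J: go left to U.
    Visit U.
    At U: no left child.
    At U: go right to D.
      Visit D.
      At D: no left child.
      At D: go right to C.
        Visit C.
        At C: go left to X.
          X is a leaf — visit X.
        At C: go right to P.
          Visit P.
          At P: go left to W.
            Visit W.
            At W: go left to G.
              G is a leaf — visit G.
            At W: go right to F.
              Visit F.
              At F: no left child.
              At F: go right to L.
                L is a leaf — visit L.
          At P: no right child.
  At J: no right child.
At S: go right to Z.
  Visit Z.
  At Z: go left to T.
    Visit T.
    At T: go left to V.
      V is a leaf — visit V.
    At T: go right to K.
      K is a leaf — visit K.
  At Z: no right child.
Full pre-order sequence: S, J, U, D, C, X, P, W, G, F, L, Z, T, V, K.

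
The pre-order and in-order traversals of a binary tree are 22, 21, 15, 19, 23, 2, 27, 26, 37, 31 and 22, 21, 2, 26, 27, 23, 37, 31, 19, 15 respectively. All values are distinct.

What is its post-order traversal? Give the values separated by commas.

26, 27, 2, 31, 37, 23, 19, 15, 21, 22

The first element of pre-order is the root; it splits in-order into left and right subtrees.
Root 22: left subtree has 0 nodes { }, right has 9 {21, 2, 26, 27, 23, 37, 31, 19, 15}.
  Root 21: left subtree has 0 nodes { }, right has 8 {2, 26, 27, 23, 37, 31, 19, 15}.
    Root 15: left subtree has 7 nodes {2, 26, 27, 23, 37, 31, 19}, right has 0 { }.
      Root 19: left subtree has 6 nodes {2, 26, 27, 23, 37, 31}, right has 0 { }.
        Root 23: left subtree has 3 nodes {2, 26, 27}, right has 2 {37, 31}.
          Root 2: left subtree has 0 nodes { }, right has 2 {26, 27}.
            Root 27: left subtree has 1 node {26}, right has 0 { }.
          Root 37: left subtree has 0 nodes { }, right has 1 {31}.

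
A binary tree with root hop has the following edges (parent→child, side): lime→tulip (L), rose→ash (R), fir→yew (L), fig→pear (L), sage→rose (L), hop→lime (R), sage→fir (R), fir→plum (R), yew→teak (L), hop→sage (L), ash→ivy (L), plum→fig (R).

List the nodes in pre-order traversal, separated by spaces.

hop sage rose ash ivy fir yew teak plum fig pear lime tulip

Pre-order visits the node, then its left subtree, then its right subtree.
Visit hop.
At hop: go left to sage.
  Visit sage.
  At sage: go left to rose.
    Visit rose.
    At rose: no left child.
    At rose: go right to ash.
      Visit ash.
      At ash: go left to ivy.
        ivy is a leaf — visit ivy.
      At ash: no right child.
  At sage: go right to fir.
    Visit fir.
    At fir: go left to yew.
      Visit yew.
      At yew: go left to teak.
        teak is a leaf — visit teak.
      At yew: no right child.
    At fir: go right to plum.
      Visit plum.
      At plum: no left child.
      At plum: go right to fig.
        Visit fig.
        At fig: go left to pear.
          pear is a leaf — visit pear.
        At fig: no right child.
At hop: go right to lime.
  Visit lime.
  At lime: go left to tulip.
    tulip is a leaf — visit tulip.
  At lime: no right child.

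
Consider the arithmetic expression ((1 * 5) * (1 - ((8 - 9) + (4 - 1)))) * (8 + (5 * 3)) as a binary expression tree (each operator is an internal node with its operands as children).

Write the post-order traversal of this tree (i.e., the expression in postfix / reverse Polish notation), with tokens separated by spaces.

1 5 * 1 8 9 - 4 1 - + - * 8 5 3 * + *

Post-order on an expression tree gives postfix notation: for each operator, emit left operand, right operand, then the operator.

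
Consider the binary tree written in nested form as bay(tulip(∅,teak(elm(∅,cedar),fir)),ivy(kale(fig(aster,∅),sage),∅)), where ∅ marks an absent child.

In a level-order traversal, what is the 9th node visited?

Level-order visits nodes level by level from the root, left to right within each level.
Level 0: bay
Level 1: tulip, ivy
Level 2: teak, kale
Level 3: elm, fir, fig, sage
Level 4: cedar, aster
Full level-order sequence: bay, tulip, ivy, teak, kale, elm, fir, fig, sage, cedar, aster.

sage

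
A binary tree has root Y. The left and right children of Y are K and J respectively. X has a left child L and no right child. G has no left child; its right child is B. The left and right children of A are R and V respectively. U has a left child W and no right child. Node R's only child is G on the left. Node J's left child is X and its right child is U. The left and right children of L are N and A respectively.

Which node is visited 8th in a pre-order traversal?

Pre-order visits the node, then its left subtree, then its right subtree.
Visit Y.
At Y: go left to K.
  K is a leaf — visit K.
At Y: go right to J.
  Visit J.
  At J: go left to X.
    Visit X.
    At X: go left to L.
      Visit L.
      At L: go left to N.
        N is a leaf — visit N.
      At L: go right to A.
        Visit A.
        At A: go left to R.
          Visit R.
          At R: go left to G.
            Visit G.
            At G: no left child.
            At G: go right to B.
              B is a leaf — visit B.
          At R: no right child.
        At A: go right to V.
          V is a leaf — visit V.
    At X: no right child.
  At J: go right to U.
    Visit U.
    At U: go left to W.
      W is a leaf — visit W.
    At U: no right child.
Full pre-order sequence: Y, K, J, X, L, N, A, R, G, B, V, U, W.

R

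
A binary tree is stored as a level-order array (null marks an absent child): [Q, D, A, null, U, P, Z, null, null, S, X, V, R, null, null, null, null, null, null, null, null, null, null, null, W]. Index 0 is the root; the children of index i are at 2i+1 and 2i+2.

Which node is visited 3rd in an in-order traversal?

U

In-order visits the left subtree, then the node, then the right subtree.
At Q: go left to D.
  At D: no left child.
  Visit D.
  At D: go right to U.
    At U: go left to S.
      S is a leaf — visit S.
    Visit U.
    At U: go right to X.
      X is a leaf — visit X.
Visit Q.
At Q: go right to A.
  At A: go left to P.
    At P: go left to V.
      At V: no left child.
      Visit V.
      At V: go right to W.
        W is a leaf — visit W.
    Visit P.
    At P: go right to R.
      R is a leaf — visit R.
  Visit A.
  At A: go right to Z.
    Z is a leaf — visit Z.
Full in-order sequence: D, S, U, X, Q, V, W, P, R, A, Z.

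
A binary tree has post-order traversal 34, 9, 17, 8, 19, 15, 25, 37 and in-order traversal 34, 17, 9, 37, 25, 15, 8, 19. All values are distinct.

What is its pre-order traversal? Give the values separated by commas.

The last element of post-order is the root; it splits in-order into left and right subtrees.
Root 37: left subtree has 3 nodes {34, 17, 9}, right has 4 {25, 15, 8, 19}.
  Root 17: left subtree has 1 node {34}, right has 1 {9}.
  Root 25: left subtree has 0 nodes { }, right has 3 {15, 8, 19}.
    Root 15: left subtree has 0 nodes { }, right has 2 {8, 19}.
      Root 19: left subtree has 1 node {8}, right has 0 { }.

37, 17, 34, 9, 25, 15, 19, 8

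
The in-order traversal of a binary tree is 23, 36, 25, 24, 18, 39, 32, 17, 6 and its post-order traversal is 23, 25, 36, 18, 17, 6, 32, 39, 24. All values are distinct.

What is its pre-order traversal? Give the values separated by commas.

The last element of post-order is the root; it splits in-order into left and right subtrees.
Root 24: left subtree has 3 nodes {23, 36, 25}, right has 5 {18, 39, 32, 17, 6}.
  Root 36: left subtree has 1 node {23}, right has 1 {25}.
  Root 39: left subtree has 1 node {18}, right has 3 {32, 17, 6}.
    Root 32: left subtree has 0 nodes { }, right has 2 {17, 6}.
      Root 6: left subtree has 1 node {17}, right has 0 { }.

24, 36, 23, 25, 39, 18, 32, 6, 17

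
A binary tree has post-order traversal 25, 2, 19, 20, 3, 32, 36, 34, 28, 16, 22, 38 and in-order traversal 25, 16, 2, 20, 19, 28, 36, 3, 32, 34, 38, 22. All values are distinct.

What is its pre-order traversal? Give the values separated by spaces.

38 16 25 28 20 2 19 34 36 32 3 22

The last element of post-order is the root; it splits in-order into left and right subtrees.
Root 38: left subtree has 10 nodes {25, 16, 2, 20, 19, 28, 36, 3, 32, 34}, right has 1 {22}.
  Root 16: left subtree has 1 node {25}, right has 8 {2, 20, 19, 28, 36, 3, 32, 34}.
    Root 28: left subtree has 3 nodes {2, 20, 19}, right has 4 {36, 3, 32, 34}.
      Root 20: left subtree has 1 node {2}, right has 1 {19}.
      Root 34: left subtree has 3 nodes {36, 3, 32}, right has 0 { }.
        Root 36: left subtree has 0 nodes { }, right has 2 {3, 32}.
          Root 32: left subtree has 1 node {3}, right has 0 { }.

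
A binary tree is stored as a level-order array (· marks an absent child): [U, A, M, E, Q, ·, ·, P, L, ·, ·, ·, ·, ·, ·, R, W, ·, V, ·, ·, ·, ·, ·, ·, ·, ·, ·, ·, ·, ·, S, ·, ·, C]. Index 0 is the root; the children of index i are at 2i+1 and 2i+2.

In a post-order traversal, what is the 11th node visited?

Post-order visits the left subtree, then the right subtree, then the node.
At U: go left to A.
  At A: go left to E.
    At E: go left to P.
      At P: go left to R.
        At R: go left to S.
          S is a leaf — visit S.
        At R: no right child.
        Visit R.
      At P: go right to W.
        At W: no left child.
        At W: go right to C.
          C is a leaf — visit C.
        Visit W.
      Visit P.
    At E: go right to L.
      At L: no left child.
      At L: go right to V.
        V is a leaf — visit V.
      Visit L.
    Visit E.
  At A: go right to Q.
    Q is a leaf — visit Q.
  Visit A.
At U: go right to M.
  M is a leaf — visit M.
Visit U.
Full post-order sequence: S, R, C, W, P, V, L, E, Q, A, M, U.

M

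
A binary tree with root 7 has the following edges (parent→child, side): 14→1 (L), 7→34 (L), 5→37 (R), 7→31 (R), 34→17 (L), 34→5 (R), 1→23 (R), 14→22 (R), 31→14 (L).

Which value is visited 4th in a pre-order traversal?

Pre-order visits the node, then its left subtree, then its right subtree.
Visit 7.
At 7: go left to 34.
  Visit 34.
  At 34: go left to 17.
    17 is a leaf — visit 17.
  At 34: go right to 5.
    Visit 5.
    At 5: no left child.
    At 5: go right to 37.
      37 is a leaf — visit 37.
At 7: go right to 31.
  Visit 31.
  At 31: go left to 14.
    Visit 14.
    At 14: go left to 1.
      Visit 1.
      At 1: no left child.
      At 1: go right to 23.
        23 is a leaf — visit 23.
    At 14: go right to 22.
      22 is a leaf — visit 22.
  At 31: no right child.
Full pre-order sequence: 7, 34, 17, 5, 37, 31, 14, 1, 23, 22.

5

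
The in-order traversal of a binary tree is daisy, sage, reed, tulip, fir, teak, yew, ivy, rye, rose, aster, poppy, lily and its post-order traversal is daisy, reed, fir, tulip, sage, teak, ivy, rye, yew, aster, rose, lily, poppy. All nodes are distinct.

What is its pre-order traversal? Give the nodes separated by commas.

poppy, rose, yew, teak, sage, daisy, tulip, reed, fir, rye, ivy, aster, lily

The last element of post-order is the root; it splits in-order into left and right subtrees.
Root poppy: left subtree has 11 nodes {daisy, sage, reed, tulip, fir, teak, yew, ivy, rye, rose, aster}, right has 1 {lily}.
  Root rose: left subtree has 9 nodes {daisy, sage, reed, tulip, fir, teak, yew, ivy, rye}, right has 1 {aster}.
    Root yew: left subtree has 6 nodes {daisy, sage, reed, tulip, fir, teak}, right has 2 {ivy, rye}.
      Root teak: left subtree has 5 nodes {daisy, sage, reed, tulip, fir}, right has 0 { }.
        Root sage: left subtree has 1 node {daisy}, right has 3 {reed, tulip, fir}.
          Root tulip: left subtree has 1 node {reed}, right has 1 {fir}.
      Root rye: left subtree has 1 node {ivy}, right has 0 { }.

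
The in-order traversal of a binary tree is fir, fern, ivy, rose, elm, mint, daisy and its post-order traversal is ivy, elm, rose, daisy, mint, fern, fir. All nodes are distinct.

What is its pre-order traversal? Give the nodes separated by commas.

fir, fern, mint, rose, ivy, elm, daisy

The last element of post-order is the root; it splits in-order into left and right subtrees.
Root fir: left subtree has 0 nodes { }, right has 6 {fern, ivy, rose, elm, mint, daisy}.
  Root fern: left subtree has 0 nodes { }, right has 5 {ivy, rose, elm, mint, daisy}.
    Root mint: left subtree has 3 nodes {ivy, rose, elm}, right has 1 {daisy}.
      Root rose: left subtree has 1 node {ivy}, right has 1 {elm}.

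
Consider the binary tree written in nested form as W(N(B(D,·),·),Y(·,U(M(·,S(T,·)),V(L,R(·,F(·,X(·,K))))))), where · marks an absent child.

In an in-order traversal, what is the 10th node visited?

In-order visits the left subtree, then the node, then the right subtree.
At W: go left to N.
  At N: go left to B.
    At B: go left to D.
      D is a leaf — visit D.
    Visit B.
    At B: no right child.
  Visit N.
  At N: no right child.
Visit W.
At W: go right to Y.
  At Y: no left child.
  Visit Y.
  At Y: go right to U.
    At U: go left to M.
      At M: no left child.
      Visit M.
      At M: go right to S.
        At S: go left to T.
          T is a leaf — visit T.
        Visit S.
        At S: no right child.
    Visit U.
    At U: go right to V.
      At V: go left to L.
        L is a leaf — visit L.
      Visit V.
      At V: go right to R.
        At R: no left child.
        Visit R.
        At R: go right to F.
          At F: no left child.
          Visit F.
          At F: go right to X.
            At X: no left child.
            Visit X.
            At X: go right to K.
              K is a leaf — visit K.
Full in-order sequence: D, B, N, W, Y, M, T, S, U, L, V, R, F, X, K.

L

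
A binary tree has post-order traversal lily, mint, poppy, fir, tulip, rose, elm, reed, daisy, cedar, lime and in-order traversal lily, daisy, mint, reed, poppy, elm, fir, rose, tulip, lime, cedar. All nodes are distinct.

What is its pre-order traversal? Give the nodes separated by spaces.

lime daisy lily reed mint elm poppy rose fir tulip cedar

The last element of post-order is the root; it splits in-order into left and right subtrees.
Root lime: left subtree has 9 nodes {lily, daisy, mint, reed, poppy, elm, fir, rose, tulip}, right has 1 {cedar}.
  Root daisy: left subtree has 1 node {lily}, right has 7 {mint, reed, poppy, elm, fir, rose, tulip}.
    Root reed: left subtree has 1 node {mint}, right has 5 {poppy, elm, fir, rose, tulip}.
      Root elm: left subtree has 1 node {poppy}, right has 3 {fir, rose, tulip}.
        Root rose: left subtree has 1 node {fir}, right has 1 {tulip}.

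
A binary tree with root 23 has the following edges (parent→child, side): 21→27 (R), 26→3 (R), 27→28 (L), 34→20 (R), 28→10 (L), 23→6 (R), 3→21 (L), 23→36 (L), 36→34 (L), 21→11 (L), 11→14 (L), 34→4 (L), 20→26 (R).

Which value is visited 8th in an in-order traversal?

10

In-order visits the left subtree, then the node, then the right subtree.
At 23: go left to 36.
  At 36: go left to 34.
    At 34: go left to 4.
      4 is a leaf — visit 4.
    Visit 34.
    At 34: go right to 20.
      At 20: no left child.
      Visit 20.
      At 20: go right to 26.
        At 26: no left child.
        Visit 26.
        At 26: go right to 3.
          At 3: go left to 21.
            At 21: go left to 11.
              At 11: go left to 14.
                14 is a leaf — visit 14.
              Visit 11.
              At 11: no right child.
            Visit 21.
            At 21: go right to 27.
              At 27: go left to 28.
                At 28: go left to 10.
                  10 is a leaf — visit 10.
                Visit 28.
                At 28: no right child.
              Visit 27.
              At 27: no right child.
          Visit 3.
          At 3: no right child.
  Visit 36.
  At 36: no right child.
Visit 23.
At 23: go right to 6.
  6 is a leaf — visit 6.
Full in-order sequence: 4, 34, 20, 26, 14, 11, 21, 10, 28, 27, 3, 36, 23, 6.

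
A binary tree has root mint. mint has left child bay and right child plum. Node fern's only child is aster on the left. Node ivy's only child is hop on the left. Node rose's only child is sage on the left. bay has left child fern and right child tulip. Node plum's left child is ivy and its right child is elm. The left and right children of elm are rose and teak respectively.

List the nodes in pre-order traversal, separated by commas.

Pre-order visits the node, then its left subtree, then its right subtree.
Visit mint.
At mint: go left to bay.
  Visit bay.
  At bay: go left to fern.
    Visit fern.
    At fern: go left to aster.
      aster is a leaf — visit aster.
    At fern: no right child.
  At bay: go right to tulip.
    tulip is a leaf — visit tulip.
At mint: go right to plum.
  Visit plum.
  At plum: go left to ivy.
    Visit ivy.
    At ivy: go left to hop.
      hop is a leaf — visit hop.
    At ivy: no right child.
  At plum: go right to elm.
    Visit elm.
    At elm: go left to rose.
      Visit rose.
      At rose: go left to sage.
        sage is a leaf — visit sage.
      At rose: no right child.
    At elm: go right to teak.
      teak is a leaf — visit teak.

mint, bay, fern, aster, tulip, plum, ivy, hop, elm, rose, sage, teak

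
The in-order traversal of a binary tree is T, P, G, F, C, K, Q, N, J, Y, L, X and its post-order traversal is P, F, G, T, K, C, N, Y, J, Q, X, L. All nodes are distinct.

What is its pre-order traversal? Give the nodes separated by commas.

L, Q, C, T, G, P, F, K, J, N, Y, X

The last element of post-order is the root; it splits in-order into left and right subtrees.
Root L: left subtree has 10 nodes {T, P, G, F, C, K, Q, N, J, Y}, right has 1 {X}.
  Root Q: left subtree has 6 nodes {T, P, G, F, C, K}, right has 3 {N, J, Y}.
    Root C: left subtree has 4 nodes {T, P, G, F}, right has 1 {K}.
      Root T: left subtree has 0 nodes { }, right has 3 {P, G, F}.
        Root G: left subtree has 1 node {P}, right has 1 {F}.
    Root J: left subtree has 1 node {N}, right has 1 {Y}.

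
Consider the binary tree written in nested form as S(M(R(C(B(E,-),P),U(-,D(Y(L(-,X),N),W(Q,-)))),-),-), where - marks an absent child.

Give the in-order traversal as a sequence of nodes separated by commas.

In-order visits the left subtree, then the node, then the right subtree.
At S: go left to M.
  At M: go left to R.
    At R: go left to C.
      At C: go left to B.
        At B: go left to E.
          E is a leaf — visit E.
        Visit B.
        At B: no right child.
      Visit C.
      At C: go right to P.
        P is a leaf — visit P.
    Visit R.
    At R: go right to U.
      At U: no left child.
      Visit U.
      At U: go right to D.
        At D: go left to Y.
          At Y: go left to L.
            At L: no left child.
            Visit L.
            At L: go right to X.
              X is a leaf — visit X.
          Visit Y.
          At Y: go right to N.
            N is a leaf — visit N.
        Visit D.
        At D: go right to W.
          At W: go left to Q.
            Q is a leaf — visit Q.
          Visit W.
          At W: no right child.
  Visit M.
  At M: no right child.
Visit S.
At S: no right child.

E, B, C, P, R, U, L, X, Y, N, D, Q, W, M, S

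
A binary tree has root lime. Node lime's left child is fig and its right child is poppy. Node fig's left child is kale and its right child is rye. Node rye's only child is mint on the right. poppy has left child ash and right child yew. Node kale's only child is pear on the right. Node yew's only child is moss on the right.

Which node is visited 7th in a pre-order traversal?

poppy

Pre-order visits the node, then its left subtree, then its right subtree.
Visit lime.
At lime: go left to fig.
  Visit fig.
  At fig: go left to kale.
    Visit kale.
    At kale: no left child.
    At kale: go right to pear.
      pear is a leaf — visit pear.
  At fig: go right to rye.
    Visit rye.
    At rye: no left child.
    At rye: go right to mint.
      mint is a leaf — visit mint.
At lime: go right to poppy.
  Visit poppy.
  At poppy: go left to ash.
    ash is a leaf — visit ash.
  At poppy: go right to yew.
    Visit yew.
    At yew: no left child.
    At yew: go right to moss.
      moss is a leaf — visit moss.
Full pre-order sequence: lime, fig, kale, pear, rye, mint, poppy, ash, yew, moss.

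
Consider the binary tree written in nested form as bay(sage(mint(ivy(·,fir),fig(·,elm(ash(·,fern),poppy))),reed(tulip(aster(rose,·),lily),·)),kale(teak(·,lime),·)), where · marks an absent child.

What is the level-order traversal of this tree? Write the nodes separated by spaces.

Level-order visits nodes level by level from the root, left to right within each level.
Level 0: bay
Level 1: sage, kale
Level 2: mint, reed, teak
Level 3: ivy, fig, tulip, lime
Level 4: fir, elm, aster, lily
Level 5: ash, poppy, rose
Level 6: fern

bay sage kale mint reed teak ivy fig tulip lime fir elm aster lily ash poppy rose fern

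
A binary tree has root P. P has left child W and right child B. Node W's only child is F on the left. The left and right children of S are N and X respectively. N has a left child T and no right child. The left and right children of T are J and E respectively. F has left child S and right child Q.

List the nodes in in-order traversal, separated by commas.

J, T, E, N, S, X, F, Q, W, P, B

In-order visits the left subtree, then the node, then the right subtree.
At P: go left to W.
  At W: go left to F.
    At F: go left to S.
      At S: go left to N.
        At N: go left to T.
          At T: go left to J.
            J is a leaf — visit J.
          Visit T.
          At T: go right to E.
            E is a leaf — visit E.
        Visit N.
        At N: no right child.
      Visit S.
      At S: go right to X.
        X is a leaf — visit X.
    Visit F.
    At F: go right to Q.
      Q is a leaf — visit Q.
  Visit W.
  At W: no right child.
Visit P.
At P: go right to B.
  B is a leaf — visit B.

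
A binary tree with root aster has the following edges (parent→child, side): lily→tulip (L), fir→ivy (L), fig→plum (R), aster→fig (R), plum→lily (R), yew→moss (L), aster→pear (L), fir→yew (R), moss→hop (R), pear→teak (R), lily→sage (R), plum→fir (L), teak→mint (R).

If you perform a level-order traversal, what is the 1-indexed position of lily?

Level-order visits nodes level by level from the root, left to right within each level.
Level 0: aster
Level 1: pear, fig
Level 2: teak, plum
Level 3: mint, fir, lily
Level 4: ivy, yew, tulip, sage
Level 5: moss
Level 6: hop
Full level-order sequence: aster, pear, fig, teak, plum, mint, fir, lily, ivy, yew, tulip, sage, moss, hop.

8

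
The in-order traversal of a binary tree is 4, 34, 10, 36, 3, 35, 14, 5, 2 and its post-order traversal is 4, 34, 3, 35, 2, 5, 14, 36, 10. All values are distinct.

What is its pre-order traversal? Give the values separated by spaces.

The last element of post-order is the root; it splits in-order into left and right subtrees.
Root 10: left subtree has 2 nodes {4, 34}, right has 6 {36, 3, 35, 14, 5, 2}.
  Root 34: left subtree has 1 node {4}, right has 0 { }.
  Root 36: left subtree has 0 nodes { }, right has 5 {3, 35, 14, 5, 2}.
    Root 14: left subtree has 2 nodes {3, 35}, right has 2 {5, 2}.
      Root 35: left subtree has 1 node {3}, right has 0 { }.
      Root 5: left subtree has 0 nodes { }, right has 1 {2}.

10 34 4 36 14 35 3 5 2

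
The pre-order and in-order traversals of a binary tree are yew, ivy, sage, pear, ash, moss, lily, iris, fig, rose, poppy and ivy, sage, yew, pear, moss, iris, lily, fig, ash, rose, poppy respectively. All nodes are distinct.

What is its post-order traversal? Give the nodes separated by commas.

sage, ivy, iris, fig, lily, moss, poppy, rose, ash, pear, yew

The first element of pre-order is the root; it splits in-order into left and right subtrees.
Root yew: left subtree has 2 nodes {ivy, sage}, right has 8 {pear, moss, iris, lily, fig, ash, rose, poppy}.
  Root ivy: left subtree has 0 nodes { }, right has 1 {sage}.
  Root pear: left subtree has 0 nodes { }, right has 7 {moss, iris, lily, fig, ash, rose, poppy}.
    Root ash: left subtree has 4 nodes {moss, iris, lily, fig}, right has 2 {rose, poppy}.
      Root moss: left subtree has 0 nodes { }, right has 3 {iris, lily, fig}.
        Root lily: left subtree has 1 node {iris}, right has 1 {fig}.
      Root rose: left subtree has 0 nodes { }, right has 1 {poppy}.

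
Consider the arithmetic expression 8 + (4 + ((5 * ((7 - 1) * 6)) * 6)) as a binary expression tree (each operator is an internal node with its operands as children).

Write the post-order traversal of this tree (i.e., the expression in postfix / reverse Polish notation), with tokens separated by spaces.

Post-order on an expression tree gives postfix notation: for each operator, emit left operand, right operand, then the operator.

8 4 5 7 1 - 6 * * 6 * + +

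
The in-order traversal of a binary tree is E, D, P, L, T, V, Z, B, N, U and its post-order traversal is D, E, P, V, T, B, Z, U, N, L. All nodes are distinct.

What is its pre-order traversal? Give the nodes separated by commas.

L, P, E, D, N, Z, T, V, B, U

The last element of post-order is the root; it splits in-order into left and right subtrees.
Root L: left subtree has 3 nodes {E, D, P}, right has 6 {T, V, Z, B, N, U}.
  Root P: left subtree has 2 nodes {E, D}, right has 0 { }.
    Root E: left subtree has 0 nodes { }, right has 1 {D}.
  Root N: left subtree has 4 nodes {T, V, Z, B}, right has 1 {U}.
    Root Z: left subtree has 2 nodes {T, V}, right has 1 {B}.
      Root T: left subtree has 0 nodes { }, right has 1 {V}.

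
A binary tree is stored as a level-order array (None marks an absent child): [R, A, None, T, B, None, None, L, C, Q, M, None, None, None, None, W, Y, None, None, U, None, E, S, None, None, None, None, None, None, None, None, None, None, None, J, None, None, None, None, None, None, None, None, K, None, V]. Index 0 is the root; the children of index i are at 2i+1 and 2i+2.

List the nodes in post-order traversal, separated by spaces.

Post-order visits the left subtree, then the right subtree, then the node.
At R: go left to A.
  At A: go left to T.
    At T: go left to L.
      At L: go left to W.
        W is a leaf — visit W.
      At L: go right to Y.
        At Y: no left child.
        At Y: go right to J.
          J is a leaf — visit J.
        Visit Y.
      Visit L.
    At T: go right to C.
      C is a leaf — visit C.
    Visit T.
  At A: go right to B.
    At B: go left to Q.
      At Q: go left to U.
        U is a leaf — visit U.
      At Q: no right child.
      Visit Q.
    At B: go right to M.
      At M: go left to E.
        At E: go left to K.
          K is a leaf — visit K.
        At E: no right child.
        Visit E.
      At M: go right to S.
        At S: go left to V.
          V is a leaf — visit V.
        At S: no right child.
        Visit S.
      Visit M.
    Visit B.
  Visit A.
At R: no right child.
Visit R.

W J Y L C T U Q K E V S M B A R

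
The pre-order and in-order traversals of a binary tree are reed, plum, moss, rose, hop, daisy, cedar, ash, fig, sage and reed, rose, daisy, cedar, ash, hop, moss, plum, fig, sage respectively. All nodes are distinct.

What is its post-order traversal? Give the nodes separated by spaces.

ash cedar daisy hop rose moss sage fig plum reed

The first element of pre-order is the root; it splits in-order into left and right subtrees.
Root reed: left subtree has 0 nodes { }, right has 9 {rose, daisy, cedar, ash, hop, moss, plum, fig, sage}.
  Root plum: left subtree has 6 nodes {rose, daisy, cedar, ash, hop, moss}, right has 2 {fig, sage}.
    Root moss: left subtree has 5 nodes {rose, daisy, cedar, ash, hop}, right has 0 { }.
      Root rose: left subtree has 0 nodes { }, right has 4 {daisy, cedar, ash, hop}.
        Root hop: left subtree has 3 nodes {daisy, cedar, ash}, right has 0 { }.
          Root daisy: left subtree has 0 nodes { }, right has 2 {cedar, ash}.
            Root cedar: left subtree has 0 nodes { }, right has 1 {ash}.
    Root fig: left subtree has 0 nodes { }, right has 1 {sage}.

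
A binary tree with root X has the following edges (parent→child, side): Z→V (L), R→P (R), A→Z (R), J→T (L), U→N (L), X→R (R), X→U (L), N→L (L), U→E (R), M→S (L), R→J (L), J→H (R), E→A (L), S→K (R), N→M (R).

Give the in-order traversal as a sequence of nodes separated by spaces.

In-order visits the left subtree, then the node, then the right subtree.
At X: go left to U.
  At U: go left to N.
    At N: go left to L.
      L is a leaf — visit L.
    Visit N.
    At N: go right to M.
      At M: go left to S.
        At S: no left child.
        Visit S.
        At S: go right to K.
          K is a leaf — visit K.
      Visit M.
      At M: no right child.
  Visit U.
  At U: go right to E.
    At E: go left to A.
      At A: no left child.
      Visit A.
      At A: go right to Z.
        At Z: go left to V.
          V is a leaf — visit V.
        Visit Z.
        At Z: no right child.
    Visit E.
    At E: no right child.
Visit X.
At X: go right to R.
  At R: go left to J.
    At J: go left to T.
      T is a leaf — visit T.
    Visit J.
    At J: go right to H.
      H is a leaf — visit H.
  Visit R.
  At R: go right to P.
    P is a leaf — visit P.

L N S K M U A V Z E X T J H R P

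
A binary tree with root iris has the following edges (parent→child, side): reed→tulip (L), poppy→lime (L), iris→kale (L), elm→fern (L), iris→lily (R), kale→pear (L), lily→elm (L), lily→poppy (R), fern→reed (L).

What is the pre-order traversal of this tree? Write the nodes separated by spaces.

Pre-order visits the node, then its left subtree, then its right subtree.
Visit iris.
At iris: go left to kale.
  Visit kale.
  At kale: go left to pear.
    pear is a leaf — visit pear.
  At kale: no right child.
At iris: go right to lily.
  Visit lily.
  At lily: go left to elm.
    Visit elm.
    At elm: go left to fern.
      Visit fern.
      At fern: go left to reed.
        Visit reed.
        At reed: go left to tulip.
          tulip is a leaf — visit tulip.
        At reed: no right child.
      At fern: no right child.
    At elm: no right child.
  At lily: go right to poppy.
    Visit poppy.
    At poppy: go left to lime.
      lime is a leaf — visit lime.
    At poppy: no right child.

iris kale pear lily elm fern reed tulip poppy lime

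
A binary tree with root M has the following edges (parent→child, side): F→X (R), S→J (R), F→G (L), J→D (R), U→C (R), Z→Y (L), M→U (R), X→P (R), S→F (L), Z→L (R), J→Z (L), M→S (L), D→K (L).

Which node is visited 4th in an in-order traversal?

In-order visits the left subtree, then the node, then the right subtree.
At M: go left to S.
  At S: go left to F.
    At F: go left to G.
      G is a leaf — visit G.
    Visit F.
    At F: go right to X.
      At X: no left child.
      Visit X.
      At X: go right to P.
        P is a leaf — visit P.
  Visit S.
  At S: go right to J.
    At J: go left to Z.
      At Z: go left to Y.
        Y is a leaf — visit Y.
      Visit Z.
      At Z: go right to L.
        L is a leaf — visit L.
    Visit J.
    At J: go right to D.
      At D: go left to K.
        K is a leaf — visit K.
      Visit D.
      At D: no right child.
Visit M.
At M: go right to U.
  At U: no left child.
  Visit U.
  At U: go right to C.
    C is a leaf — visit C.
Full in-order sequence: G, F, X, P, S, Y, Z, L, J, K, D, M, U, C.

P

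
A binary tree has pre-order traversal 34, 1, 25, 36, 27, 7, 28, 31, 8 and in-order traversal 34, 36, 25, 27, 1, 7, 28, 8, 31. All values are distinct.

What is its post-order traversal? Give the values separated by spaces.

36 27 25 8 31 28 7 1 34

The first element of pre-order is the root; it splits in-order into left and right subtrees.
Root 34: left subtree has 0 nodes { }, right has 8 {36, 25, 27, 1, 7, 28, 8, 31}.
  Root 1: left subtree has 3 nodes {36, 25, 27}, right has 4 {7, 28, 8, 31}.
    Root 25: left subtree has 1 node {36}, right has 1 {27}.
    Root 7: left subtree has 0 nodes { }, right has 3 {28, 8, 31}.
      Root 28: left subtree has 0 nodes { }, right has 2 {8, 31}.
        Root 31: left subtree has 1 node {8}, right has 0 { }.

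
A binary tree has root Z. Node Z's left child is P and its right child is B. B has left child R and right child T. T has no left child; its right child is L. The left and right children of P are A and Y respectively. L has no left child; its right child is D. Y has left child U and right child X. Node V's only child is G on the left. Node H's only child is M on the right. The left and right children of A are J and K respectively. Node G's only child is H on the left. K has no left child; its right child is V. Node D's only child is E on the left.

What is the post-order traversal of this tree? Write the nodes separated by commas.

J, M, H, G, V, K, A, U, X, Y, P, R, E, D, L, T, B, Z

Post-order visits the left subtree, then the right subtree, then the node.
At Z: go left to P.
  At P: go left to A.
    At A: go left to J.
      J is a leaf — visit J.
    At A: go right to K.
      At K: no left child.
      At K: go right to V.
        At V: go left to G.
          At G: go left to H.
            At H: no left child.
            At H: go right to M.
              M is a leaf — visit M.
            Visit H.
          At G: no right child.
          Visit G.
        At V: no right child.
        Visit V.
      Visit K.
    Visit A.
  At P: go right to Y.
    At Y: go left to U.
      U is a leaf — visit U.
    At Y: go right to X.
      X is a leaf — visit X.
    Visit Y.
  Visit P.
At Z: go right to B.
  At B: go left to R.
    R is a leaf — visit R.
  At B: go right to T.
    At T: no left child.
    At T: go right to L.
      At L: no left child.
      At L: go right to D.
        At D: go left to E.
          E is a leaf — visit E.
        At D: no right child.
        Visit D.
      Visit L.
    Visit T.
  Visit B.
Visit Z.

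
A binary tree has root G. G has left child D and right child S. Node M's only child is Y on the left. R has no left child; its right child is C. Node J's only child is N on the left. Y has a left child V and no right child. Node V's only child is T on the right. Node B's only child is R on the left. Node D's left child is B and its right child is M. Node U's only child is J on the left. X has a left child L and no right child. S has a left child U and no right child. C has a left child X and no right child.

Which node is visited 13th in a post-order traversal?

U

Post-order visits the left subtree, then the right subtree, then the node.
At G: go left to D.
  At D: go left to B.
    At B: go left to R.
      At R: no left child.
      At R: go right to C.
        At C: go left to X.
          At X: go left to L.
            L is a leaf — visit L.
          At X: no right child.
          Visit X.
        At C: no right child.
        Visit C.
      Visit R.
    At B: no right child.
    Visit B.
  At D: go right to M.
    At M: go left to Y.
      At Y: go left to V.
        At V: no left child.
        At V: go right to T.
          T is a leaf — visit T.
        Visit V.
      At Y: no right child.
      Visit Y.
    At M: no right child.
    Visit M.
  Visit D.
At G: go right to S.
  At S: go left to U.
    At U: go left to J.
      At J: go left to N.
        N is a leaf — visit N.
      At J: no right child.
      Visit J.
    At U: no right child.
    Visit U.
  At S: no right child.
  Visit S.
Visit G.
Full post-order sequence: L, X, C, R, B, T, V, Y, M, D, N, J, U, S, G.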